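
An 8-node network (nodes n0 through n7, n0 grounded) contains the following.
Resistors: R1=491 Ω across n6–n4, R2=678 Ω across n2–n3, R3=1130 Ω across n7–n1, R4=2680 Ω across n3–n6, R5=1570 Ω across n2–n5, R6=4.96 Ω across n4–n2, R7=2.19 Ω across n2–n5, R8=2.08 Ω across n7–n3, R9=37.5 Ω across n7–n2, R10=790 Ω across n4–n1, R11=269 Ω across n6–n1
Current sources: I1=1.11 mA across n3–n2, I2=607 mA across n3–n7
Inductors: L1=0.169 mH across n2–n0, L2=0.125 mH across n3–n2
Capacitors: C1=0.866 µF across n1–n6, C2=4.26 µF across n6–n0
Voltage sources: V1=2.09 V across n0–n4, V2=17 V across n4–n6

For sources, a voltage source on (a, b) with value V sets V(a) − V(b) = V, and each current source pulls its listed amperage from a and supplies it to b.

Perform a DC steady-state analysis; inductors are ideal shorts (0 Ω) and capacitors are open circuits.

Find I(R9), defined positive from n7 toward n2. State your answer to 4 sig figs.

MNA unknowns: 7 node voltages V₁..V_7 plus 4 source currents (L1, L2, V1, V2)
R1: Y=0.002037 on G[6,4]
R2: Y=0.001475 on G[2,3]
R3: Y=0.0008850 on G[7,1]
R4: Y=0.0003731 on G[3,6]
I1: z[3]−=0.00111, z[2]+=0.00111
R5: Y=0.0006369 on G[2,5]
R6: Y=0.2016 on G[4,2]
I2: z[3]−=0.607, z[7]+=0.607
R7: Y=0.4566 on G[2,5]
R8: Y=0.4808 on G[7,3]
L1: row V2−V0=0, i_L1 at 2,0
L2: row V3−V2=0, i_L2 at 3,2
R9: Y=0.02667 on G[7,2]
R10: Y=0.001266 on G[4,1]
C1: Y=0.000 on G[1,6]
R11: Y=0.003717 on G[6,1]
C2: Y=0.000 on G[6,0]
V1: row V0−V4=2.09, i_V1 at 0,4
V2: row V4−V6=17, i_V2 at 4,6
solve → V1=-12.37, V2=0.000, V3=0.000, V4=-2.090, V5=0.000, V6=-19.09, V7=1.173
aux → i_L1=-0.4405, i_L2=-0.05148, i_V1=-0.4405, i_V2=-0.06674

0.03127 A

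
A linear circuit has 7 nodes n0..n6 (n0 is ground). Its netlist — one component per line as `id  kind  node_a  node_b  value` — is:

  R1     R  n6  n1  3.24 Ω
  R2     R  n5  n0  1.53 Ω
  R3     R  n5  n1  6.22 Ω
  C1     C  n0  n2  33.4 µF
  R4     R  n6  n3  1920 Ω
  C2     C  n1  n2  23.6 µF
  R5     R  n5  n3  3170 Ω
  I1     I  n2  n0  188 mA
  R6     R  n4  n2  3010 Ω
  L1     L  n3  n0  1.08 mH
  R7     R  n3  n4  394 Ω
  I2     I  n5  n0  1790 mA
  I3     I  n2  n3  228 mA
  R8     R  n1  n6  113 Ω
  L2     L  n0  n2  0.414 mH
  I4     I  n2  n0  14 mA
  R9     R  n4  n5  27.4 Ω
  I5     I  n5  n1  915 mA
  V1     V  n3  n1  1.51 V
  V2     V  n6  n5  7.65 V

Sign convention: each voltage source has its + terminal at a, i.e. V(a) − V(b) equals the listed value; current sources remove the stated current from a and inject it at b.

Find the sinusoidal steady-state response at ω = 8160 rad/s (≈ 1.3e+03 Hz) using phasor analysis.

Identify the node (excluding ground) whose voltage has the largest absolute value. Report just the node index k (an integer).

2

MNA unknowns: 6 node voltages V₁..V_6 plus 2 source currents (V1, V2)
R1: Y=0.3086+0.000j on G[6,1]
R2: Y=0.6536+0.000j on G[5,0]
R3: Y=0.1608+0.000j on G[5,1]
C1: Y=0.000+0.2725j on G[0,2]
R4: Y=0.0005208+0.000j on G[6,3]
C2: Y=0.000+0.1926j on G[1,2]
R5: Y=0.0003155+0.000j on G[5,3]
I1: z[2]−=0.188, z[0]+=0.188
R6: Y=0.0003322+0.000j on G[4,2]
L1: Y=0.000-0.1135j on G[3,0]
R7: Y=0.002538+0.000j on G[3,4]
I2: z[5]−=1.79, z[0]+=1.79
I3: z[2]−=0.228, z[3]+=0.228
R8: Y=0.008850+0.000j on G[1,6]
L2: Y=0.000-0.2960j on G[0,2]
I4: z[2]−=0.014, z[0]+=0.014
R9: Y=0.03650+0.000j on G[4,5]
I5: z[5]−=0.915, z[1]+=0.915
V1: row V3−V1=1.51, i_V1 at 3,1
V2: row V6−V5=7.65, i_V2 at 6,5
solve → V1=2.345+1.801j, V2=2.663+4.605j, V3=3.855+1.801j, V4=-2.998+0.8642j, V5=-3.526+0.7650j, V6=4.124+0.7650j
aux → i_V1=0.004060+0.4342j, i_V2=-0.5649+0.3295j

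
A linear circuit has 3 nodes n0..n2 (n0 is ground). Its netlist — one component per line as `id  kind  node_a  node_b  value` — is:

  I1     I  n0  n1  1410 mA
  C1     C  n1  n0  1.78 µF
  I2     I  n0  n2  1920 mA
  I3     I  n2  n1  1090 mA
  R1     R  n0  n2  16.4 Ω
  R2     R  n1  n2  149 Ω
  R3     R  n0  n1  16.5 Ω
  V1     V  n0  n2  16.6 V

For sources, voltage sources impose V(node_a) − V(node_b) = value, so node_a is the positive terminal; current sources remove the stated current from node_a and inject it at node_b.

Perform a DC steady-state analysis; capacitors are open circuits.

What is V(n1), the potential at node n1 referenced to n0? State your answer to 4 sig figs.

Element admittances at DC:
  I1: injects 1.41 A into n1 (from n0)
  Y(C1) = 0.000 S between n1,n0
  I2: injects 1.92 A into n2 (from n0)
  I3: injects 1.09 A into n1 (from n2)
  Y(R1) = 0.06098 S between n0,n2
  Y(R2) = 0.006711 S between n1,n2
  Y(R3) = 0.06061 S between n0,n1
  V1: constraint V(n0)−V(n2) = 16.6
Assemble and solve the 3×3 MNA system:
  V(n1)=35.48  V(n2)=-16.60
  i(V1)=-2.192

35.48 V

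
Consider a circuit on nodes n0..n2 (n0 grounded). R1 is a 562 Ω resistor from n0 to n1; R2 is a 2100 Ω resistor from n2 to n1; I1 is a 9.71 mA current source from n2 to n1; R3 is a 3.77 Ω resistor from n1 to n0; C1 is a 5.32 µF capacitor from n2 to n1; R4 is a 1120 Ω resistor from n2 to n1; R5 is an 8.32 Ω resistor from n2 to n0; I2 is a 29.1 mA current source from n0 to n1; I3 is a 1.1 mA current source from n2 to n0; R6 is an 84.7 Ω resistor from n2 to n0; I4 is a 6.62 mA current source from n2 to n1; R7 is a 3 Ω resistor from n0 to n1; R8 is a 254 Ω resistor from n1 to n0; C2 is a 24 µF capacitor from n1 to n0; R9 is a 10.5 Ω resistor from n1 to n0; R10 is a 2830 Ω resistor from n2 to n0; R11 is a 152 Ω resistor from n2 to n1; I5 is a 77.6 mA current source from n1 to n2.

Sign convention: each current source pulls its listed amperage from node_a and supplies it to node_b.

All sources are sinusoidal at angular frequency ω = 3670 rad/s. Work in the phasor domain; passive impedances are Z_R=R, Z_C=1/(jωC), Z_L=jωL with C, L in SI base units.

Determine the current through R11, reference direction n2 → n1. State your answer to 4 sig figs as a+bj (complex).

0.002977-0.0005157j A

Element admittances at ω=3670 rad/s:
  Y(R1) = 0.001779+0.000j S between n0,n1
  Y(R2) = 0.0004762+0.000j S between n2,n1
  I1: injects 0.00971 A into n1 (from n2)
  Y(R3) = 0.2653+0.000j S between n1,n0
  Y(C1) = 0.000+0.01952j S between n2,n1
  Y(R4) = 0.0008929+0.000j S between n2,n1
  Y(R5) = 0.1202+0.000j S between n2,n0
  I2: injects 0.0291 A into n1 (from n0)
  I3: injects 0.0011 A into n0 (from n2)
  Y(R6) = 0.01181+0.000j S between n2,n0
  I4: injects 0.00662 A into n1 (from n2)
  Y(R7) = 0.3333+0.000j S between n0,n1
  Y(R8) = 0.003937+0.000j S between n1,n0
  Y(C2) = 0.000+0.08808j S between n1,n0
  Y(R9) = 0.09524+0.000j S between n1,n0
  Y(R10) = 0.0003534+0.000j S between n2,n0
  Y(R11) = 0.006579+0.000j S between n2,n1
  I5: injects 0.0776 A into n2 (from n1)
Assemble and solve the 2×2 MNA system:
  V(n1)=-0.03660+0.01635j  V(n2)=0.4159-0.06204j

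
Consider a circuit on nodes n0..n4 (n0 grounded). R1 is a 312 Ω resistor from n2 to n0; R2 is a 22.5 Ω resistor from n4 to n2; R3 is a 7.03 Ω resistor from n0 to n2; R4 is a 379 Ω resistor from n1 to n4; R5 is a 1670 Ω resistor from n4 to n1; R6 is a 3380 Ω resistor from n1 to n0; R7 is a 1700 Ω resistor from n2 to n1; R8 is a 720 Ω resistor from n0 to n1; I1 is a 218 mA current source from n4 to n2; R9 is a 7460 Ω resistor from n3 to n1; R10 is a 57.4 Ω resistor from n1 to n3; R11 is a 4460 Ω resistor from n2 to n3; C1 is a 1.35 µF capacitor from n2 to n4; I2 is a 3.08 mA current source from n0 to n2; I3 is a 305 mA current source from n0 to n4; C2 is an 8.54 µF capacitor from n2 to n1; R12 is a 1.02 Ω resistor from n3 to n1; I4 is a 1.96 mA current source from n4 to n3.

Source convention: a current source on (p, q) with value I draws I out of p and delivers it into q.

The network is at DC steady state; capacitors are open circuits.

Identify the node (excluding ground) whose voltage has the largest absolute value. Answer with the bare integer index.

4

Apply KCL at each of the 4 non-ground nodes and solve the resulting linear system.
Node n1: branches {R4, R5, R6, R7, R8, R9, R10, C2, R12} → V_1 = 2.850
Node n2: branches {R1, R2, R3, R7, I1, R11, C1, I2, C2} → V_2 = 2.085
Node n3: branches {R9, R10, R11, R12, I4} → V_3 = 2.852
Node n4: branches {R2, R4, R5, I1, C1, I3, I4} → V_4 = 3.921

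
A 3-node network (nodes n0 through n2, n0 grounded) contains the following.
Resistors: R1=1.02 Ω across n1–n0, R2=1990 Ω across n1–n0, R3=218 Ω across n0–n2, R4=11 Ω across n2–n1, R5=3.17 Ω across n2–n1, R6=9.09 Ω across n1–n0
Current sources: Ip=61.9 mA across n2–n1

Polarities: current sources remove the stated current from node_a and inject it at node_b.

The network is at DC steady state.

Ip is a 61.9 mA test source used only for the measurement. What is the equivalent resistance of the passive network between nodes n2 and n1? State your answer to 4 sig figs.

Element admittances at DC:
  Y(R1) = 0.9804 S between n1,n0
  Y(R2) = 0.0005025 S between n1,n0
  Y(R3) = 0.004587 S between n0,n2
  Y(R4) = 0.09091 S between n2,n1
  Y(R5) = 0.3155 S between n2,n1
  Y(R6) = 0.1100 S between n1,n0
  Ip: injects 0.0619 A into n1 (from n2)
Assemble and solve the 2×2 MNA system:
  V(n1)=0.0006307  V(n2)=-0.1500

R_eq = 2.433 Ω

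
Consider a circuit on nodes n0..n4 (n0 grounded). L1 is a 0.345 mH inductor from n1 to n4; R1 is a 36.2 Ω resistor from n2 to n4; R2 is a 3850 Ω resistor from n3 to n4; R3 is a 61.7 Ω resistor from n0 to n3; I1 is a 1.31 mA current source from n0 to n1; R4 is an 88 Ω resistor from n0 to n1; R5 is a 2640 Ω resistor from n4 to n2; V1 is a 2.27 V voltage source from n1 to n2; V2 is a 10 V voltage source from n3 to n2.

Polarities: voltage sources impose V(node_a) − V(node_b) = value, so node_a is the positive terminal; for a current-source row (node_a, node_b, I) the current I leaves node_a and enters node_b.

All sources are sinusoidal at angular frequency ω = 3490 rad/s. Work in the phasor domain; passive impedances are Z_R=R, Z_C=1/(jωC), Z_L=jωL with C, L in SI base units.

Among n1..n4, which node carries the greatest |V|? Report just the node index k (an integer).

MNA unknowns: 4 node voltages V₁..V_4 plus 2 source currents (V1, V2)
L1: Y=0.000-0.8305j on G[1,4]
R1: Y=0.02762+0.000j on G[2,4]
R2: Y=0.0002597+0.000j on G[3,4]
R3: Y=0.01621+0.000j on G[0,3]
I1: z[0]−=0.00131, z[1]+=0.00131
R4: Y=0.01136+0.000j on G[0,1]
R5: Y=0.0003788+0.000j on G[4,2]
V1: row V1−V2=2.27, i_V1 at 1,2
V2: row V3−V2=10, i_V2 at 3,2
solve → V1=-4.497+0.000j, V2=-6.767+0.000j, V3=3.233+0.000j, V4=-4.499-0.07403j
aux → i_V1=-0.009081+0.002092j, i_V2=-0.05442-1.923e-05j

2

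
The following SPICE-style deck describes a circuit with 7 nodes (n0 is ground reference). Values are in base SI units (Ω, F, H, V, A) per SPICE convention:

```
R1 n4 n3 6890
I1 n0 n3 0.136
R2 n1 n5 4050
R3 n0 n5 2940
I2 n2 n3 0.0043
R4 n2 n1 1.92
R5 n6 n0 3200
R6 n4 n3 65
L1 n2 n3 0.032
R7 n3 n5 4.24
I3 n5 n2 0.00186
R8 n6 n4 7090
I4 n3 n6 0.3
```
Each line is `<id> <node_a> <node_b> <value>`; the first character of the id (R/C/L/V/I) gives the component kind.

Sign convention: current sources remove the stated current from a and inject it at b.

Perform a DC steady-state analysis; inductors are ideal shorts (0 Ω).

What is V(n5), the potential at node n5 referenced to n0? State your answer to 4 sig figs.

MNA unknowns: 6 node voltages V₁..V_6 plus 1 source current (L1)
R1: Y=0.0001451 on G[4,3]
I1: z[0]−=0.136, z[3]+=0.136
R2: Y=0.0002469 on G[1,5]
R3: Y=0.0003401 on G[0,5]
I2: z[2]−=0.0043, z[3]+=0.0043
R4: Y=0.5208 on G[2,1]
R5: Y=0.0003125 on G[6,0]
R6: Y=0.01538 on G[4,3]
L1: row V2−V3=0, i_L1 at 2,3
R7: Y=0.2358 on G[3,5]
I3: z[5]−=0.00186, z[2]+=0.00186
R8: Y=0.0001410 on G[6,4]
I4: z[3]−=0.3, z[6]+=0.3
solve → V1=-163.4, V2=-163.4, V3=-163.4, V4=-156.4, V5=-163.2, V6=612.8
aux → i_L1=-0.002384

-163.2 V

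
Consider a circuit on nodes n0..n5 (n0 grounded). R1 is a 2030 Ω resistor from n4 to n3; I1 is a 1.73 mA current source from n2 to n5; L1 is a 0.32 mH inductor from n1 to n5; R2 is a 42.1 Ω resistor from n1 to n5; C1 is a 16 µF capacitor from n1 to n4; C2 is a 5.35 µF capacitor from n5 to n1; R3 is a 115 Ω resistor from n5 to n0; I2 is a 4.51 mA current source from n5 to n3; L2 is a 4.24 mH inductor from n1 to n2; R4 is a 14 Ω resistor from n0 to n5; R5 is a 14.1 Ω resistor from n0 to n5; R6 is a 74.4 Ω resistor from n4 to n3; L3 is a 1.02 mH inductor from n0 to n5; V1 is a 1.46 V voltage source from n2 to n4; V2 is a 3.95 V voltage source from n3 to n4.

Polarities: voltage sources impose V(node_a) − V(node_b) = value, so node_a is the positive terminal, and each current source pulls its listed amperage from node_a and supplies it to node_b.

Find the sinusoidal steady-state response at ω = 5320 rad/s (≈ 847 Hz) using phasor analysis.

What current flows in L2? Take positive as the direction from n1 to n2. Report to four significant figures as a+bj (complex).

0.003022+0.1351j A

Element admittances at ω=5320 rad/s:
  Y(R1) = 0.0004926+0.000j S between n4,n3
  I1: injects 0.00173 A into n5 (from n2)
  Y(L1) = 0.000-0.5874j S between n1,n5
  Y(R2) = 0.02375+0.000j S between n1,n5
  Y(C1) = 0.000+0.08512j S between n1,n4
  Y(C2) = 0.000+0.02846j S between n5,n1
  Y(R3) = 0.008696+0.000j S between n5,n0
  I2: injects 0.00451 A into n3 (from n5)
  Y(L2) = 0.000-0.04433j S between n1,n2
  Y(R4) = 0.07143+0.000j S between n0,n5
  Y(R5) = 0.07092+0.000j S between n0,n5
  Y(R6) = 0.01344+0.000j S between n4,n3
  Y(L3) = 0.000-0.1843j S between n0,n5
  V1: constraint V(n2)−V(n4) = 1.46
  V2: constraint V(n3)−V(n4) = 3.95
Assemble and solve the 7×7 MNA system:
  V(n1)=0.0002110+0.004965j  V(n2)=3.047-0.06319j  V(n3)=5.537-0.06319j  V(n4)=1.587-0.06319j  V(n5)=0.000+0.000j
  i(V1)=0.001292+0.1351j  i(V2)=-0.05053+0.000j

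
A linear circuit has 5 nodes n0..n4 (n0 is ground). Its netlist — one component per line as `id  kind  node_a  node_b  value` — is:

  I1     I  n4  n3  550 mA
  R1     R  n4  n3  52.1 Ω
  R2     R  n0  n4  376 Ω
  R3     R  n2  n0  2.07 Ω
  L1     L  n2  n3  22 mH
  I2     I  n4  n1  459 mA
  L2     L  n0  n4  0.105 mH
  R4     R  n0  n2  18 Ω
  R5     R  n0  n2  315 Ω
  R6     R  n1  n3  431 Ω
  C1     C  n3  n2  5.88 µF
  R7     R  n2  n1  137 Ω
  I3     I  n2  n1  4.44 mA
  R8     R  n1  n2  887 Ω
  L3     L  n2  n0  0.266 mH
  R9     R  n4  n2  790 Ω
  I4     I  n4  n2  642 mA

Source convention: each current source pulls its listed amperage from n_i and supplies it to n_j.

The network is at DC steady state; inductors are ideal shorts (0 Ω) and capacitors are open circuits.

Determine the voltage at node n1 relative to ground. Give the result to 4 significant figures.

Element admittances at DC:
  I1: injects 0.55 A into n3 (from n4)
  Y(R1) = 0.01919 S between n4,n3
  Y(R2) = 0.002660 S between n0,n4
  Y(R3) = 0.4831 S between n2,n0
  L1: short n2↔n3 (DC inductor)
  I2: injects 0.459 A into n1 (from n4)
  L2: short n0↔n4 (DC inductor)
  Y(R4) = 0.05556 S between n0,n2
  Y(R5) = 0.003175 S between n0,n2
  Y(R6) = 0.002320 S between n1,n3
  Y(C1) = 0.000 S between n3,n2
  Y(R7) = 0.007299 S between n2,n1
  I3: injects 0.00444 A into n1 (from n2)
  Y(R8) = 0.001127 S between n1,n2
  L3: short n2↔n0 (DC inductor)
  Y(R9) = 0.001266 S between n4,n2
  I4: injects 0.642 A into n2 (from n4)
Assemble and solve the 7×7 MNA system:
  V(n1)=43.12  V(n2)=0.000  V(n3)=0.000  V(n4)=0.000
  i(L1)=-0.6501  i(L2)=1.651  i(L3)=1.651

43.12 V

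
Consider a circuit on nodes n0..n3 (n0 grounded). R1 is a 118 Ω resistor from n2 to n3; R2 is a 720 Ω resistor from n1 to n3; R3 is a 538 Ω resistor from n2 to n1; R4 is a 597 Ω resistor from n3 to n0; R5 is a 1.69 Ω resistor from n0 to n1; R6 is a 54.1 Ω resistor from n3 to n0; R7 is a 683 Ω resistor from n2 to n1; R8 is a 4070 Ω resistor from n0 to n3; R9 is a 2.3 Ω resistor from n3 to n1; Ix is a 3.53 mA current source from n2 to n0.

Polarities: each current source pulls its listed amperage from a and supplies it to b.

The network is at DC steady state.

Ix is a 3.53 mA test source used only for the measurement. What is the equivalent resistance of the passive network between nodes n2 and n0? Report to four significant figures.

R_eq = 87.42 Ω

MNA unknowns: 3 node voltages V₁..V_3
R1: Y=0.008475 on G[2,3]
R2: Y=0.001389 on G[1,3]
R3: Y=0.001859 on G[2,1]
R4: Y=0.001675 on G[3,0]
R5: Y=0.5917 on G[0,1]
R6: Y=0.01848 on G[3,0]
R7: Y=0.001464 on G[2,1]
R8: Y=0.0002457 on G[0,3]
R9: Y=0.4348 on G[3,1]
Ix: z[2]−=0.00353, z[0]+=0.00353
solve → V1=-0.005591, V2=-0.3086, V3=-0.01087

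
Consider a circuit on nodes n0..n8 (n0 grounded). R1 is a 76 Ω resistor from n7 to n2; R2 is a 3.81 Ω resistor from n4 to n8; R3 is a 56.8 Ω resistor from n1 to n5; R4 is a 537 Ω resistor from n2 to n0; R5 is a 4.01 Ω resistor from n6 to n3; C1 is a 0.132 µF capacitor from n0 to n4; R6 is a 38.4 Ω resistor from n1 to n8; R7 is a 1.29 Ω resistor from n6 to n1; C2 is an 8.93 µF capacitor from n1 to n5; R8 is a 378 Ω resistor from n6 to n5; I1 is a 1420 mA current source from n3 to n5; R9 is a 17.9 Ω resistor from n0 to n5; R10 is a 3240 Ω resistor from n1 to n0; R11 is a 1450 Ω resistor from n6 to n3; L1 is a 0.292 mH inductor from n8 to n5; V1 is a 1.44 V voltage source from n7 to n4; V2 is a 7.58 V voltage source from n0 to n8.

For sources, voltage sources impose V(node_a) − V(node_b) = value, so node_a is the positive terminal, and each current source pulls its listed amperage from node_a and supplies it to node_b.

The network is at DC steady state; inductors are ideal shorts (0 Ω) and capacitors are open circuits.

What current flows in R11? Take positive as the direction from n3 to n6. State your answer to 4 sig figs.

Apply KCL at each of the 8 non-ground nodes and solve the resulting linear system.
Node n1: branches {R3, R6, R7, C2, R10} → V_1 = -37.90
Node n2: branches {R1, R4} → V_2 = -5.346
Node n3: branches {R5, I1, R11} → V_3 = -45.30
Node n4: branches {R2, C1, V1} → V_4 = -7.542
Node n5: branches {R3, C2, R8, I1, R9, L1} → V_5 = -7.580
Node n6: branches {R5, R7, R8, R11} → V_6 = -39.63
Node n7: branches {R1, V1} → V_7 = -6.102
Node n8: branches {R2, R6, L1, V2} → V_8 = -7.580
Source currents: i(L1)=-1.225, i(V1)=0.009954, i(V2)=-0.4451

-0.003916 A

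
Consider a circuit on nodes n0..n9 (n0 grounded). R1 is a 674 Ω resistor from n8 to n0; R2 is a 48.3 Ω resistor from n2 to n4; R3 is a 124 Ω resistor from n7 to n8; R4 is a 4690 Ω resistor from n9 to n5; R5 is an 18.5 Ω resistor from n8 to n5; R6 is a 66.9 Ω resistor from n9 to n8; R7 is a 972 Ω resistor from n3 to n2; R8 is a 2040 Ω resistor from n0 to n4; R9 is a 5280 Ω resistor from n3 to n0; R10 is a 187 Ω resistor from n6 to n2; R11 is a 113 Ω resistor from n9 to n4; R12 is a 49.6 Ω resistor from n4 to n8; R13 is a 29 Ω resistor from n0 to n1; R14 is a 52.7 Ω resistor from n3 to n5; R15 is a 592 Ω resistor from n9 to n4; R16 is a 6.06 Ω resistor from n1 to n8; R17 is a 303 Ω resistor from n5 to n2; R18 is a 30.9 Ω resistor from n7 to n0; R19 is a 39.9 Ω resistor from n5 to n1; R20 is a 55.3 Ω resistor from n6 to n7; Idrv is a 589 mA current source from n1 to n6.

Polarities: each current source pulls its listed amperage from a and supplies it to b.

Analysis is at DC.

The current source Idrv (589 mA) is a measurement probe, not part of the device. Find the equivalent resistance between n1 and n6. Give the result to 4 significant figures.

R_eq = 70.30 Ω

Apply KCL at each of the 9 non-ground nodes and solve the resulting linear system.
Node n1: branches {R13, R16, R19, Idrv} → V_1 = -8.352
Node n2: branches {R2, R7, R10, R17} → V_2 = 3.298
Node n3: branches {R7, R9, R14} → V_3 = -6.143
Node n4: branches {R2, R8, R11, R12, R15} → V_4 = -2.322
Node n5: branches {R4, R5, R14, R17, R19} → V_5 = -6.716
Node n6: branches {R10, R20, Idrv} → V_6 = 33.05
Node n7: branches {R3, R18, R20} → V_7 = 9.282
Node n8: branches {R1, R3, R5, R6, R12, R16} → V_8 = -6.777
Node n9: branches {R4, R6, R11, R15} → V_9 = -4.950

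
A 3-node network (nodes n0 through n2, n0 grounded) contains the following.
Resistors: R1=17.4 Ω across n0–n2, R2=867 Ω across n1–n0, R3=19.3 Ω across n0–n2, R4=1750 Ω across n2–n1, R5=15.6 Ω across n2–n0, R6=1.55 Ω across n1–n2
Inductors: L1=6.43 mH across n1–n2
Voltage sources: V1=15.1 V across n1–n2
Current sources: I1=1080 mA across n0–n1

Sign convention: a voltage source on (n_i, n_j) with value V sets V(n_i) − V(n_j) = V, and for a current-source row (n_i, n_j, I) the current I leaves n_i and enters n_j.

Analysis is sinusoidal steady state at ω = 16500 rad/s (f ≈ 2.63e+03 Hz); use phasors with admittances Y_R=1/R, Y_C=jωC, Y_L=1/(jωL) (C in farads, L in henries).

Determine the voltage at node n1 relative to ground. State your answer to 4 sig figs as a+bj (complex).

Element admittances at ω=16500 rad/s:
  Y(R1) = 0.05747+0.000j S between n0,n2
  Y(R2) = 0.001153+0.000j S between n1,n0
  Y(R3) = 0.05181+0.000j S between n0,n2
  Y(R4) = 0.0005714+0.000j S between n2,n1
  Y(R5) = 0.06410+0.000j S between n2,n0
  Y(L1) = 0.000-0.009426j S between n1,n2
  Y(R6) = 0.6452+0.000j S between n1,n2
  V1: constraint V(n1)−V(n2) = 15.1
  I1: injects 1.08 A into n1 (from n0)
Assemble and solve the 3×3 MNA system:
  V(n1)=21.19+0.000j  V(n2)=6.088+0.000j
  i(V1)=-8.695+0.1423j

21.19+0.000j V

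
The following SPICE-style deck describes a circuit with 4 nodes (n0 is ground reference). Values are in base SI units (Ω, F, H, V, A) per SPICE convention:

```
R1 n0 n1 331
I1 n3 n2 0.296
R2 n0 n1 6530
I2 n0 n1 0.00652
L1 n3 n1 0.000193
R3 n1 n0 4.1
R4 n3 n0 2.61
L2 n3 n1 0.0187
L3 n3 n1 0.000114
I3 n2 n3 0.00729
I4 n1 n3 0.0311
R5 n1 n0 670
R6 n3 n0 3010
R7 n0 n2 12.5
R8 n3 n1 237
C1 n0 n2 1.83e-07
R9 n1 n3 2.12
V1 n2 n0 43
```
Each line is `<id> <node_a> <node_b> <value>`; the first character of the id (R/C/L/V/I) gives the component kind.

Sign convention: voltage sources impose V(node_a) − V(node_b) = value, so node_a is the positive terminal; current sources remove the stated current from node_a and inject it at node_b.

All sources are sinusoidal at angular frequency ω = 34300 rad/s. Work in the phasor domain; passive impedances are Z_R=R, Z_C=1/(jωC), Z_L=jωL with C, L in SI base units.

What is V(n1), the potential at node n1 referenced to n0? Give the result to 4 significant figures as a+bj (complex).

Apply KCL at each of the 3 non-ground nodes and solve the resulting linear system.
Node n1: branches {R1, R2, I2, L1, R3, L2, L3, I4, R5, R8, R9} → V_1 = -0.3878+0.03826j
Node n2: branches {I1, I3, R7, C1, V1} → V_2 = 43.00+0.000j
Node n3: branches {I1, L1, R4, L2, L3, I3, I4, R6, R8, R9} → V_3 = -0.4845-0.02480j
Source currents: i(V1)=-3.151-0.2699j

-0.3878+0.03826j V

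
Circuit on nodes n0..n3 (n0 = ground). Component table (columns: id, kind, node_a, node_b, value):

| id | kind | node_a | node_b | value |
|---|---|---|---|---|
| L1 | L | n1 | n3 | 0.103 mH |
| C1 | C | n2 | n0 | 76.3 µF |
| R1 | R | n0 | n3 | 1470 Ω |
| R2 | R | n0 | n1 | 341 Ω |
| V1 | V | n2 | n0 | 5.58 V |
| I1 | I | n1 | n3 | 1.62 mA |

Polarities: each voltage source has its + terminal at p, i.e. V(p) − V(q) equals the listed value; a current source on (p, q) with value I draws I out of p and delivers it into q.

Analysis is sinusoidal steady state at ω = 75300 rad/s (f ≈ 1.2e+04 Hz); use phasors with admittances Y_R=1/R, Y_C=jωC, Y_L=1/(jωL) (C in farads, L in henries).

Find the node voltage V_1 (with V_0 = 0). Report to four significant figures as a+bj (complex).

-1.013e-05-0.002366j V

Apply KCL at each of the 3 non-ground nodes and solve the resulting linear system.
Node n1: branches {L1, R2, I1} → V_1 = -1.013e-05-0.002366j
Node n2: branches {C1, V1} → V_2 = 5.580+0.000j
Node n3: branches {L1, R1, I1} → V_3 = 4.368e-05+0.01020j
Source currents: i(V1)=0.000-32.06j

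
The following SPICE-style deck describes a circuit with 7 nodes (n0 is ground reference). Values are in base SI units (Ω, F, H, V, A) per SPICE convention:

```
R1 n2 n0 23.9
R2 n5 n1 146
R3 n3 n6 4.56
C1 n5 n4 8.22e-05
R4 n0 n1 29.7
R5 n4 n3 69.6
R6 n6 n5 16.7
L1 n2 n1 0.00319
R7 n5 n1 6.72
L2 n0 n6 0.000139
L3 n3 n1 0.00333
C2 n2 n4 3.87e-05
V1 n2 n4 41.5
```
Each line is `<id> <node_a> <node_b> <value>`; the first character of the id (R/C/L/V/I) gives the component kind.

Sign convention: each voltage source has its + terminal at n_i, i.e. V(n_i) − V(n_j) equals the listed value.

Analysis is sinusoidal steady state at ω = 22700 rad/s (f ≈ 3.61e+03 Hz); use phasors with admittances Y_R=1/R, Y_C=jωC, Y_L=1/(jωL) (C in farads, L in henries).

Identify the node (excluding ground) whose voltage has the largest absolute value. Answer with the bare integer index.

2

Element admittances at ω=22700 rad/s:
  Y(R1) = 0.04184+0.000j S between n2,n0
  Y(R2) = 0.006849+0.000j S between n5,n1
  Y(R3) = 0.2193+0.000j S between n3,n6
  Y(C1) = 0.000+1.866j S between n5,n4
  Y(R4) = 0.03367+0.000j S between n0,n1
  Y(R5) = 0.01437+0.000j S between n4,n3
  Y(R6) = 0.05988+0.000j S between n6,n5
  Y(L1) = 0.000-0.01381j S between n2,n1
  Y(R7) = 0.1488+0.000j S between n5,n1
  Y(L2) = 0.000-0.3169j S between n0,n6
  Y(L3) = 0.000-0.01323j S between n3,n1
  Y(C2) = 0.000+0.8785j S between n2,n4
  V1: constraint V(n2)−V(n4) = 41.5
Assemble and solve the 7×7 MNA system:
  V(n1)=-9.815-4.751j  V(n2)=29.32-0.9963j  V(n3)=-1.488-2.244j  V(n4)=-12.18-0.9963j  V(n5)=-12.48-1.599j  V(n6)=-0.6363-2.828j
  i(V1)=-1.279-35.88j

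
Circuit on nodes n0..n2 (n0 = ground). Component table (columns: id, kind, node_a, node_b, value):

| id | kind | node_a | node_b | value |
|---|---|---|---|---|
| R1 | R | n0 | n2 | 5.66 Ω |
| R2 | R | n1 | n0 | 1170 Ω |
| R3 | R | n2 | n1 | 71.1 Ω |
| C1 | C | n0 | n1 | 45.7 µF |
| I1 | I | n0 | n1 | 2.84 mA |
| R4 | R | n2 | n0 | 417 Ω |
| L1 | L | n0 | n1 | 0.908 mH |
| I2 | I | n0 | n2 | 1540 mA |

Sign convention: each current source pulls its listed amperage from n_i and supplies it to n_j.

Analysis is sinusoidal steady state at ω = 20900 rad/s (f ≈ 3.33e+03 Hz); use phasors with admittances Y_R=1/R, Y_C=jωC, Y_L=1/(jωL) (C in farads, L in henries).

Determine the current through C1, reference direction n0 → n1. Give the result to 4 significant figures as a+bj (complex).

-0.1217-0.001873j A

MNA unknowns: 2 node voltages V₁..V_2
R1: Y=0.1767+0.000j on G[0,2]
R2: Y=0.0008547+0.000j on G[1,0]
R3: Y=0.01406+0.000j on G[2,1]
C1: Y=0.000+0.9551j on G[0,1]
I1: z[0]−=0.00284, z[1]+=0.00284
R4: Y=0.002398+0.000j on G[2,0]
L1: Y=0.000-0.05269j on G[0,1]
I2: z[0]−=1.54, z[2]+=1.54
solve → V1=0.001961-0.1274j, V2=7.974-0.009276j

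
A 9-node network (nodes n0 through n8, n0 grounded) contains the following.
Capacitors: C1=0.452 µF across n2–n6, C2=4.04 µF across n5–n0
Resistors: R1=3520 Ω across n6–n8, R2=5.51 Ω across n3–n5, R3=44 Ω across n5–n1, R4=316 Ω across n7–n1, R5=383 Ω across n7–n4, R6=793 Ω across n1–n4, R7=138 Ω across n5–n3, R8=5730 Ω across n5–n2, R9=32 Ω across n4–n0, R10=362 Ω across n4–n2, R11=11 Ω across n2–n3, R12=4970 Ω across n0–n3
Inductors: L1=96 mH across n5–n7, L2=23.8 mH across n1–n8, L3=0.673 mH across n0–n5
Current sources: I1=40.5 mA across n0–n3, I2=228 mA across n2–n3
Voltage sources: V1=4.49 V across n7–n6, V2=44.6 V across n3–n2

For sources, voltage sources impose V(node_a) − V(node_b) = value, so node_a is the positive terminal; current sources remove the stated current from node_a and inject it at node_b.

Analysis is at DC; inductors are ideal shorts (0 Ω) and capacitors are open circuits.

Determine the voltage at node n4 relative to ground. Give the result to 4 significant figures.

-3.197 V

Apply KCL at each of the 8 non-ground nodes and solve the resulting linear system.
Node n1: branches {R3, R4, L2, R6} → V_1 = -0.1934
Node n2: branches {C1, R8, R10, I2, R11, V2} → V_2 = -43.75
Node n3: branches {R2, I1, R7, I2, R11, R12, V2} → V_3 = 0.8477
Node n4: branches {R5, R6, R9, R10} → V_4 = -3.197
Node n5: branches {R2, R3, C2, L1, R7, R8, L3} → V_5 = 0.000
Node n6: branches {C1, R1, V1} → V_6 = -4.490
Node n7: branches {L1, R4, R5, V1} → V_7 = 0.000
Node n8: branches {R1, L2} → V_8 = -0.1934
Source currents: i(L1)=0.007738, i(L2)=0.001221, i(L3)=-0.1402, i(V1)=-0.001221, i(V2)=-3.946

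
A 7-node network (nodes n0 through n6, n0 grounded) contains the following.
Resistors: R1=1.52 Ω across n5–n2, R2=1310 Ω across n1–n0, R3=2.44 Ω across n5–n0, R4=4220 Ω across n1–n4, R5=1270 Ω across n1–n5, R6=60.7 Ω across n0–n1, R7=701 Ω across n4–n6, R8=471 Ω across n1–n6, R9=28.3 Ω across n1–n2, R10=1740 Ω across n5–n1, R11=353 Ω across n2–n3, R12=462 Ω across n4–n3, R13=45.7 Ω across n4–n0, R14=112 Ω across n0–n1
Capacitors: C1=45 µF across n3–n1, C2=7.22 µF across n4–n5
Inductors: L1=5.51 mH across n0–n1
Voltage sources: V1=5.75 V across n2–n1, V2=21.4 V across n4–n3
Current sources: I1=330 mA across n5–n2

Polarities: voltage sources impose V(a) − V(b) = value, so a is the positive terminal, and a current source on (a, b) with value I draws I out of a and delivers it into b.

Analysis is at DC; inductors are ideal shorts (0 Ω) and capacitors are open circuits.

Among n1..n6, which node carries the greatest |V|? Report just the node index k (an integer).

3

MNA unknowns: 6 node voltages V₁..V_6 plus 3 source currents (L1, V1, V2)
R1: Y=0.6579 on G[5,2]
C1: Y=0.000 on G[3,1]
L1: row V0−V1=0, i_L1 at 0,1
C2: Y=0.000 on G[4,5]
R2: Y=0.0007634 on G[1,0]
R3: Y=0.4098 on G[5,0]
R4: Y=0.0002370 on G[1,4]
R5: Y=0.0007874 on G[1,5]
R6: Y=0.01647 on G[0,1]
R7: Y=0.001427 on G[4,6]
R8: Y=0.002123 on G[1,6]
R9: Y=0.03534 on G[1,2]
R10: Y=0.0005747 on G[5,1]
R11: Y=0.002833 on G[2,3]
R12: Y=0.002165 on G[4,3]
R13: Y=0.02188 on G[4,0]
R14: Y=0.008929 on G[0,1]
V1: row V2−V1=5.75, i_V1 at 2,1
V2: row V4−V3=21.4, i_V2 at 4,3
I1: z[5]−=0.33, z[2]+=0.33
solve → V1=0.000, V2=5.750, V3=-18.42, V4=2.981, V5=3.230, V6=1.198
aux → i_L1=1.389, i_V1=-1.600, i_V2=-0.1148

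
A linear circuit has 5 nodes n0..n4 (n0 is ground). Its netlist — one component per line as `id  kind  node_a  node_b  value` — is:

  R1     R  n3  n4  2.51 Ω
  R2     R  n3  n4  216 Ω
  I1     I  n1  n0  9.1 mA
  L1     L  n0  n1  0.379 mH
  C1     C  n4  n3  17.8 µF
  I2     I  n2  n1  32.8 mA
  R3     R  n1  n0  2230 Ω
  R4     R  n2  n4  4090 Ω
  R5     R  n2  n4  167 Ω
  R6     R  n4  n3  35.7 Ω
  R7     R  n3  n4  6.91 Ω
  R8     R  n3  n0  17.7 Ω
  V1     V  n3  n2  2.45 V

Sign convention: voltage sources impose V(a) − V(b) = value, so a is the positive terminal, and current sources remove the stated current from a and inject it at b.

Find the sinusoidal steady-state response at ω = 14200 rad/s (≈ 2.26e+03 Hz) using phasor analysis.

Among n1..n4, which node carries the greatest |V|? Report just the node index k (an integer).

2

MNA unknowns: 4 node voltages V₁..V_4 plus 1 source current (V1)
R1: Y=0.3984+0.000j on G[3,4]
R2: Y=0.004630+0.000j on G[3,4]
I1: z[1]−=0.0091, z[0]+=0.0091
L1: Y=0.000-0.1858j on G[0,1]
C1: Y=0.000+0.2528j on G[4,3]
I2: z[2]−=0.0328, z[1]+=0.0328
R3: Y=0.0004484+0.000j on G[1,0]
R4: Y=0.0002445+0.000j on G[2,4]
R5: Y=0.005988+0.000j on G[2,4]
R6: Y=0.02801+0.000j on G[4,3]
R7: Y=0.1447+0.000j on G[3,4]
R8: Y=0.05650+0.000j on G[3,0]
V1: row V3−V2=2.45, i_V1 at 3,2
solve → V1=0.0003078+0.1275j, V2=-3.031+0.000j, V3=-0.5806+0.000j, V4=-0.6026+0.009586j
aux → i_V1=0.01767-5.975e-05j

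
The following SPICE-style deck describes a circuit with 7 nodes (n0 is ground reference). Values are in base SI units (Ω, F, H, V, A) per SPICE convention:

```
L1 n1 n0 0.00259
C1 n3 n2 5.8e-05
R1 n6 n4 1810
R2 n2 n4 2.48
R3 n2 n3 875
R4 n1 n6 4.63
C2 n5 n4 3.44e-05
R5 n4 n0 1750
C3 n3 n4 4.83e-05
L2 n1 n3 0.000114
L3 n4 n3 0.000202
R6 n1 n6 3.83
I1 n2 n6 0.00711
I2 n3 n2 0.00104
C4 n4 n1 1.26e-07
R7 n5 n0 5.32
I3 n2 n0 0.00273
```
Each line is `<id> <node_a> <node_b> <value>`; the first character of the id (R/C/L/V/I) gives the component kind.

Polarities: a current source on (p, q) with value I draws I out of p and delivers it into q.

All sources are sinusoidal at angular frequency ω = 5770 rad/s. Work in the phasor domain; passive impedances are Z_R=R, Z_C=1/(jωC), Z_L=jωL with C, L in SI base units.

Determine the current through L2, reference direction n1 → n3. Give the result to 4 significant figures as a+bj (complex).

Element admittances at ω=5770 rad/s:
  Y(L1) = 0.000-0.06692j S between n1,n0
  Y(C1) = 0.000+0.3347j S between n3,n2
  Y(R1) = 0.0005525+0.000j S between n6,n4
  Y(R2) = 0.4032+0.000j S between n2,n4
  Y(R3) = 0.001143+0.000j S between n2,n3
  Y(R4) = 0.2160+0.000j S between n1,n6
  Y(C2) = 0.000+0.1985j S between n5,n4
  Y(R5) = 0.0005714+0.000j S between n4,n0
  Y(C3) = 0.000+0.2787j S between n3,n4
  Y(L2) = 0.000-1.520j S between n1,n3
  Y(L3) = 0.000-0.8580j S between n4,n3
  Y(R6) = 0.2611+0.000j S between n1,n6
  I1: injects 0.00711 A into n6 (from n2)
  I2: injects 0.00104 A into n2 (from n3)
  Y(C4) = 0.000+0.0007270j S between n4,n1
  Y(R7) = 0.1880+0.000j S between n5,n0
  I3: injects 0.00273 A into n0 (from n2)
Assemble and solve the 6×6 MNA system:
  V(n1)=-0.01154+0.01731j  V(n2)=-0.03140+0.03137j  V(n3)=-0.01205+0.01340j  V(n4)=-0.02454+0.01536j  V(n5)=-0.02061-0.004153j  V(n6)=0.003335+0.01730j

0.005938-0.0007825j A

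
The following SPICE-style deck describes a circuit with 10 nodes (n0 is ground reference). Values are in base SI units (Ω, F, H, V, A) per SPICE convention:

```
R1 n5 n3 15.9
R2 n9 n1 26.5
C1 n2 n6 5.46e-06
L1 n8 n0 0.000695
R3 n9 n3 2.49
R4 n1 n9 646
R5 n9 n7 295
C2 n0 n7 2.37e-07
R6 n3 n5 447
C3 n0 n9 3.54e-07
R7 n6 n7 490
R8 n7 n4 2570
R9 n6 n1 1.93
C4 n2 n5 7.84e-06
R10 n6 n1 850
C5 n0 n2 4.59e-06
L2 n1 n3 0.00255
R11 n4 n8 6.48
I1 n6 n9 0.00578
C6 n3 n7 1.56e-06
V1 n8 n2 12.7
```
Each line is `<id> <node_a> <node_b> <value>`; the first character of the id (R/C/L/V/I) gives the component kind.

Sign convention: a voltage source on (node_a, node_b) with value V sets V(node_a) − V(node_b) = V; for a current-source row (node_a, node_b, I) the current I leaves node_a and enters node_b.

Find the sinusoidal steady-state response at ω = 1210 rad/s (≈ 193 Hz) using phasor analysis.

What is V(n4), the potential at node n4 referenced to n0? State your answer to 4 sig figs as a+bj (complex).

-0.09501+9.451e-05j V

Element admittances at ω=1210 rad/s:
  Y(R1) = 0.06289+0.000j S between n5,n3
  Y(R2) = 0.03774+0.000j S between n9,n1
  Y(C1) = 0.000+0.006607j S between n2,n6
  Y(L1) = 0.000-1.189j S between n8,n0
  Y(R3) = 0.4016+0.000j S between n9,n3
  Y(R4) = 0.001548+0.000j S between n1,n9
  Y(R5) = 0.003390+0.000j S between n9,n7
  Y(C2) = 0.000+0.0002868j S between n0,n7
  Y(R6) = 0.002237+0.000j S between n3,n5
  Y(C3) = 0.000+0.0004283j S between n0,n9
  Y(R7) = 0.002041+0.000j S between n6,n7
  Y(R8) = 0.0003891+0.000j S between n7,n4
  Y(R9) = 0.5181+0.000j S between n6,n1
  Y(C4) = 0.000+0.009486j S between n2,n5
  Y(R10) = 0.001176+0.000j S between n6,n1
  Y(C5) = 0.000+0.005554j S between n0,n2
  Y(L2) = 0.000-0.3241j S between n1,n3
  Y(R11) = 0.1543+0.000j S between n4,n8
  I1: injects 0.00578 A into n9 (from n6)
  Y(C6) = 0.000+0.001888j S between n3,n7
  V1: constraint V(n8)−V(n2) = 12.7
Assemble and solve the 10×10 MNA system:
  V(n1)=-12.21-0.2296j  V(n2)=-12.77-5.837e-05j  V(n3)=-12.22-0.2145j  V(n4)=-0.09501+9.451e-05j  V(n5)=-12.26-0.2886j  V(n6)=-12.22-0.2354j  V(n7)=-11.30+0.06073j  V(n8)=-0.06675-5.837e-05j  V(n9)=-12.20-0.2019j
  i(V1)=-0.004292-0.07935j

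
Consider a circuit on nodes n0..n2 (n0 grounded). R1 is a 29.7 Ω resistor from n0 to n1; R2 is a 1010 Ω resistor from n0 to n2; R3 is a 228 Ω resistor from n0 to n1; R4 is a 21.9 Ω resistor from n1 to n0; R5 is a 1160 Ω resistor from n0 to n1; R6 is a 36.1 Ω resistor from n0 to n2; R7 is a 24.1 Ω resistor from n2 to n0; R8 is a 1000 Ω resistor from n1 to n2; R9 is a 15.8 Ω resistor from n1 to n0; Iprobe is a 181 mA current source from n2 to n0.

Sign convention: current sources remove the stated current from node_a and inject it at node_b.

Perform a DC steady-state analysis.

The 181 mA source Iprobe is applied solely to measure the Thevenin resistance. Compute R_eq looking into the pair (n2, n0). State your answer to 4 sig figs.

R_eq = 14.05 Ω

Element admittances at DC:
  Y(R1) = 0.03367 S between n0,n1
  Y(R2) = 0.0009901 S between n0,n2
  Y(R3) = 0.004386 S between n0,n1
  Y(R4) = 0.04566 S between n1,n0
  Y(R5) = 0.0008621 S between n0,n1
  Y(R6) = 0.02770 S between n0,n2
  Y(R7) = 0.04149 S between n2,n0
  Y(R8) = 0.001000 S between n1,n2
  Y(R9) = 0.06329 S between n1,n0
  Iprobe: injects 0.181 A into n0 (from n2)
Assemble and solve the 2×2 MNA system:
  V(n1)=-0.01708  V(n2)=-2.543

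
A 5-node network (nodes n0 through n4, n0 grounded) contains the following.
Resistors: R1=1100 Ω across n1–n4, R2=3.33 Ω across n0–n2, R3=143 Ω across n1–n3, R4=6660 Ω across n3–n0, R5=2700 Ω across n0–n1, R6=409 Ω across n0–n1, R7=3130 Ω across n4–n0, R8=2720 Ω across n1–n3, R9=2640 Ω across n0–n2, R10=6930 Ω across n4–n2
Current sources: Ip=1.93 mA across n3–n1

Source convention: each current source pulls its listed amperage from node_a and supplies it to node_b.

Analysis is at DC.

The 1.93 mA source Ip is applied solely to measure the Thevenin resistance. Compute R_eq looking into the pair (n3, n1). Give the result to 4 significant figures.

R_eq = 133.3 Ω

MNA unknowns: 4 node voltages V₁..V_4
R1: Y=0.0009091 on G[1,4]
R2: Y=0.3003 on G[0,2]
R3: Y=0.006993 on G[1,3]
R4: Y=0.0001502 on G[3,0]
R5: Y=0.0003704 on G[0,1]
R6: Y=0.002445 on G[0,1]
R7: Y=0.0003195 on G[4,0]
R8: Y=0.0003676 on G[1,3]
R9: Y=0.0003788 on G[0,2]
R10: Y=0.0001443 on G[4,2]
Ip: z[3]−=0.00193, z[1]+=0.00193
solve → V1=0.01180, V2=3.748e-06, V3=-0.2454, V4=0.007814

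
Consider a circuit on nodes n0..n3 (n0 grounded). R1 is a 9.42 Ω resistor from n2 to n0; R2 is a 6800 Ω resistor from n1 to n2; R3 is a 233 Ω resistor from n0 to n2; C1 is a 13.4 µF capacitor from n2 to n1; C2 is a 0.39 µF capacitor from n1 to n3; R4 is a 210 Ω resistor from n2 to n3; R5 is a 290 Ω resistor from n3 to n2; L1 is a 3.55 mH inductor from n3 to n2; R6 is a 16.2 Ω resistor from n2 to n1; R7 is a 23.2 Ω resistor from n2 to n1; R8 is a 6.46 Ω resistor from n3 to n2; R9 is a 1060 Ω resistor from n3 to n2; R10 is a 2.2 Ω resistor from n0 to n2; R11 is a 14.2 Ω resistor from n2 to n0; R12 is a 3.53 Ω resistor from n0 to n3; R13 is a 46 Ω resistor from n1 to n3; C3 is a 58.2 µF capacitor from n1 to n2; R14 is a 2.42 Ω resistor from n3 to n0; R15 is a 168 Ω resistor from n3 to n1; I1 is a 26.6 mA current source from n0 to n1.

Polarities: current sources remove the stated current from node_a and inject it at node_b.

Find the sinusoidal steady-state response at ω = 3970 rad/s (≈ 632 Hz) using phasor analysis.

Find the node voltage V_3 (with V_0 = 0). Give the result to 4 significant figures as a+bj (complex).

0.008711-0.003336j V

Apply KCL at each of the 3 non-ground nodes and solve the resulting linear system.
Node n1: branches {R2, C1, C2, R6, R7, R13, C3, R15, I1} → V_1 = 0.06634-0.07137j
Node n2: branches {R1, R2, R3, C1, R4, R5, L1, R6, R7, R8, R9, R10, R11, C3} → V_2 = 0.03231+0.003656j
Node n3: branches {C2, R4, R5, L1, R8, R9, R12, R13, R14, R15} → V_3 = 0.008711-0.003336j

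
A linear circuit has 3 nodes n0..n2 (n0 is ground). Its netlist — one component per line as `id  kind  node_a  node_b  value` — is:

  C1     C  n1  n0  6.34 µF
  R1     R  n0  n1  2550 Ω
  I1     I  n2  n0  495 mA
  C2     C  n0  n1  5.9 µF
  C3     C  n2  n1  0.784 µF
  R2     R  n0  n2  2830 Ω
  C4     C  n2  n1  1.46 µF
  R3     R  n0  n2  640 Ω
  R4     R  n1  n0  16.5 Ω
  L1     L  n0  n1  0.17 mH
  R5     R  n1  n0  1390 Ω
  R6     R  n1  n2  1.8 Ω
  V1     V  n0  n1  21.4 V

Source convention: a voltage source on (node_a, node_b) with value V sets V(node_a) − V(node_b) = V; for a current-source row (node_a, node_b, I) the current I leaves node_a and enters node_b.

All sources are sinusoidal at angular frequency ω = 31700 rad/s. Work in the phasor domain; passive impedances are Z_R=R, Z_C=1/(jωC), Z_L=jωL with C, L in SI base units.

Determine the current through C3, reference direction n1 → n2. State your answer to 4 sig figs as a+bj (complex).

0.002541+0.01992j A

MNA unknowns: 2 node voltages V₁..V_2 plus 1 source current (V1)
C1: Y=0.000+0.2010j on G[1,0]
R1: Y=0.0003922+0.000j on G[0,1]
I1: z[2]−=0.495, z[0]+=0.495
C2: Y=0.000+0.1870j on G[0,1]
C3: Y=0.000+0.02485j on G[2,1]
R2: Y=0.0003534+0.000j on G[0,2]
C4: Y=0.000+0.04628j on G[2,1]
R3: Y=0.001563+0.000j on G[0,2]
R4: Y=0.06061+0.000j on G[1,0]
L1: Y=0.000-0.1856j on G[0,1]
R5: Y=0.0007194+0.000j on G[1,0]
R6: Y=0.5556+0.000j on G[1,2]
V1: row V0−V1=21.4, i_V1 at 0,1
solve → V1=-21.40+0.000j, V2=-22.20+0.1023j
aux → i_V1=-0.8683-4.332j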